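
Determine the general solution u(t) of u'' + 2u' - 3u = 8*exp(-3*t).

Characteristic equation r² + 2r - 3 = 0 factors as (r + 3)(r - 1) = 0, so r = -3, 1.
Hence u_h = C1*exp(-3*t) + C2*exp(t).
Since exp(-3*t) solves the homogeneous equation (r = -3 is a root of multiplicity 1), multiply the trial by t. Try u_p = A*t*exp(-3*t). Substituting into the equation and dividing by exp(-3*t) gives A = -2, so u_p = -2*t*exp(-3*t).

u = C1*exp(-3*t) + C2*exp(t) - 2*t*exp(-3*t)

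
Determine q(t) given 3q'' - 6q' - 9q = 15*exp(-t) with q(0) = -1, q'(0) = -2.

q = -9*exp(-t)/16 - 7*exp(3*t)/16 - 5*t*exp(-t)/4

Divide through by 3: q'' - 2q' - 3q = 5*exp(-t).
Characteristic equation r² - 2r - 3 = 0 factors as (r + 1)(r - 3) = 0, so r = -1, 3.
Hence q_h = C1*exp(-t) + C2*exp(3*t).
Since exp(-t) solves the homogeneous equation (r = -1 is a root of multiplicity 1), multiply the trial by t. Try q_p = A*t*exp(-t). Substituting into the equation and dividing by exp(-t) gives A = -5/4, so q_p = -5*t*exp(-t)/4.
General solution: q = C1*exp(-t) + C2*exp(3*t) - 5*t*exp(-t)/4.
Apply the initial conditions: q(0) = C1 + C2 = -1 and q'(0) = -5/4 - C1 + 3*C2 = -2. Solving gives C1 = -9/16, C2 = -7/16.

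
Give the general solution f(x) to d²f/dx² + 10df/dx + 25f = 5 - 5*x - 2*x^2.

Characteristic equation r² + 10r + 25 = 0 has discriminant (10)² - 4·(25) = 0, so r = -5 is a repeated root.
Hence f_h = (C1 + C2*x)*exp(-5*x).
For the particular solution try f_p = A0 + A1*x + A2*x^2. Substituting and matching coefficients of each power of x gives A0 = 163/625, A1 = -17/125, A2 = -2/25, so f_p = 163/625 - 17*x/125 - 2*x^2/25.

f = 163/625 - 17*x/125 - 2*x**2/25 + C1*exp(-5*x) + C2*x*exp(-5*x)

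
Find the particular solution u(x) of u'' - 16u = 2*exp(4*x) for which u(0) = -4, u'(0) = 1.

u = -67*exp(-4*x)/32 - 61*exp(4*x)/32 + x*exp(4*x)/4

Characteristic equation r² - 16 = 0 factors as (r + 4)(r - 4) = 0, so r = -4, 4.
Hence u_h = C1*exp(-4*x) + C2*exp(4*x).
Since exp(4*x) solves the homogeneous equation (r = 4 is a root of multiplicity 1), multiply the trial by x. Try u_p = A*x*exp(4*x). Substituting into the equation and dividing by exp(4*x) gives A = 1/4, so u_p = x*exp(4*x)/4.
General solution: u = C1*exp(-4*x) + C2*exp(4*x) + x*exp(4*x)/4.
Apply the initial conditions: u(0) = C1 + C2 = -4 and u'(0) = 1/4 - 4*C1 + 4*C2 = 1. Solving gives C1 = -67/32, C2 = -61/32.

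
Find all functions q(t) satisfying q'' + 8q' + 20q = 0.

q = C1*cos(2*t)*exp(-4*t) + C2*exp(-4*t)*sin(2*t)

Characteristic equation r² + 8r + 20 = 0 has discriminant (8)² - 4·(20) = -16 < 0, so r = -4 ± 2i.
Hence q_h = C1*cos(2*t)*exp(-4*t) + C2*exp(-4*t)*sin(2*t).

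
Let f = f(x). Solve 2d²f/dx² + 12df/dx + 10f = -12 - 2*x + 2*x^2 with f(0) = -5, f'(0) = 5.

f = -58/125 - 143*exp(-5*x)/500 - 17*exp(-x)/4 - 17*x/25 + x**2/5

Divide through by 2: f'' + 6f' + 5f = -6 + x^2 - x.
Characteristic equation r² + 6r + 5 = 0 factors as (r + 5)(r + 1) = 0, so r = -5, -1.
Hence f_h = C1*exp(-5*x) + C2*exp(-x).
For the particular solution try f_p = A0 + A1*x + A2*x^2. Substituting and matching coefficients of each power of x gives A0 = -58/125, A1 = -17/25, A2 = 1/5, so f_p = -58/125 - 17*x/25 + x^2/5.
General solution: f = -58/125 - 17*x/25 + x^2/5 + C1*exp(-5*x) + C2*exp(-x).
Apply the initial conditions: f(0) = -58/125 + C1 + C2 = -5 and f'(0) = -17/25 - C2 - 5*C1 = 5. Solving gives C1 = -143/500, C2 = -17/4.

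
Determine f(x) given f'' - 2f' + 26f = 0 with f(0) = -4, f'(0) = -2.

f = -4*cos(5*x)*exp(x) + 2*exp(x)*sin(5*x)/5

Characteristic equation r² - 2r + 26 = 0 has discriminant (-2)² - 4·(26) = -100 < 0, so r = 1 ± 5i.
Hence f_h = C1*cos(5*x)*exp(x) + C2*exp(x)*sin(5*x).
Apply the initial conditions: f(0) = C1 = -4 and f'(0) = C1 + 5*C2 = -2. Solving gives C1 = -4, C2 = 2/5.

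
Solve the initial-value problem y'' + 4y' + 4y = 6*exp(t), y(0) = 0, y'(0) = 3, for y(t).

Characteristic equation r² + 4r + 4 = 0 has discriminant (4)² - 4·(4) = 0, so r = -2 is a repeated root.
Hence y_h = (C1 + C2*t)*exp(-2*t).
Try y_p = A*exp(t). Substituting into the equation and dividing by exp(t) gives A = 2/3, so y_p = 2*exp(t)/3.
General solution: y = 2*exp(t)/3 + C1*exp(-2*t) + C2*t*exp(-2*t).
Apply the initial conditions: y(0) = 2/3 + C1 = 0 and y'(0) = 2/3 + C2 - 2*C1 = 3. Solving gives C1 = -2/3, C2 = 1.

y = -2*exp(-2*t)/3 + 2*exp(t)/3 + t*exp(-2*t)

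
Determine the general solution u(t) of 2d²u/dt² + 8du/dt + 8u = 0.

Divide through by 2: u'' + 4u' + 4u = 0.
Characteristic equation r² + 4r + 4 = 0 has discriminant (4)² - 4·(4) = 0, so r = -2 is a repeated root.
Hence u_h = (C1 + C2*t)*exp(-2*t).

u = C1*exp(-2*t) + C2*t*exp(-2*t)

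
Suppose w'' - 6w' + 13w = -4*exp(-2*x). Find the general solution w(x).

w = -4*exp(-2*x)/29 + C1*cos(2*x)*exp(3*x) + C2*exp(3*x)*sin(2*x)

Characteristic equation r² - 6r + 13 = 0 has discriminant (-6)² - 4·(13) = -16 < 0, so r = 3 ± 2i.
Hence w_h = C1*cos(2*x)*exp(3*x) + C2*exp(3*x)*sin(2*x).
Try w_p = A*exp(-2*x). Substituting into the equation and dividing by exp(-2*x) gives A = -4/29, so w_p = -4*exp(-2*x)/29.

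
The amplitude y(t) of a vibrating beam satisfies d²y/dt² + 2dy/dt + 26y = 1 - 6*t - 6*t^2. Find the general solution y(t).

y = 313/4394 - 33*t/169 - 3*t**2/13 + C1*cos(5*t)*exp(-t) + C2*exp(-t)*sin(5*t)

Characteristic equation r² + 2r + 26 = 0 has discriminant (2)² - 4·(26) = -100 < 0, so r = -1 ± 5i.
Hence y_h = C1*cos(5*t)*exp(-t) + C2*exp(-t)*sin(5*t).
For the particular solution try y_p = A0 + A1*t + A2*t^2. Substituting and matching coefficients of each power of t gives A0 = 313/4394, A1 = -33/169, A2 = -3/13, so y_p = 313/4394 - 33*t/169 - 3*t^2/13.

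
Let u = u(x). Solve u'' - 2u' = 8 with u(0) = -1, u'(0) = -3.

Characteristic equation r² - 2r = 0 factors as (r - 2)r = 0, so r = 2, 0.
Hence u_h = C1*exp(2*x) + C2.
Since 1 solves the homogeneous equation (r = 0 is a root of multiplicity 1), multiply the trial by x. Try u_p = A*x. Substituting into the equation and dividing by 1 gives A = -4, so u_p = -4*x.
General solution: u = C2 - 4*x + C1*exp(2*x).
Apply the initial conditions: u(0) = C1 + C2 = -1 and u'(0) = -4 + 2*C1 = -3. Solving gives C1 = 1/2, C2 = -3/2.

u = -3/2 + exp(2*x)/2 - 4*x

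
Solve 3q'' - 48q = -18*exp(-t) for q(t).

q = 2*exp(-t)/5 + C1*exp(4*t) + C2*exp(-4*t)

Divide through by 3: q'' - 16q = -6*exp(-t).
Characteristic equation r² - 16 = 0 factors as (r - 4)(r + 4) = 0, so r = 4, -4.
Hence q_h = C1*exp(4*t) + C2*exp(-4*t).
Try q_p = A*exp(-t). Substituting into the equation and dividing by exp(-t) gives A = 2/5, so q_p = 2*exp(-t)/5.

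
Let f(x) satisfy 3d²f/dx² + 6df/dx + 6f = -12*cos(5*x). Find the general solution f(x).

f = -40*sin(5*x)/629 + 92*cos(5*x)/629 + C1*cos(x)*exp(-x) + C2*exp(-x)*sin(x)

Divide through by 3: f'' + 2f' + 2f = -4*cos(5*x).
Characteristic equation r² + 2r + 2 = 0 has discriminant (2)² - 4·(2) = -4 < 0, so r = -1 ± i.
Hence f_h = C1*cos(x)*exp(-x) + C2*exp(-x)*sin(x).
Try f_p = A*cos(5*x) + B*sin(5*x). Substituting and equating the coefficients of cos(5x) and sin(5x) gives A = 92/629, B = -40/629, so f_p = -40*sin(5*x)/629 + 92*cos(5*x)/629.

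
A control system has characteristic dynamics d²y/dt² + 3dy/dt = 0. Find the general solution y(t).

y = C2 + C1*exp(-3*t)

Characteristic equation r² + 3r = 0 factors as (r + 3)r = 0, so r = -3, 0.
Hence y_h = C1*exp(-3*t) + C2.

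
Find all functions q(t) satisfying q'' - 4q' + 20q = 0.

Characteristic equation r² - 4r + 20 = 0 has discriminant (-4)² - 4·(20) = -64 < 0, so r = 2 ± 4i.
Hence q_h = C1*cos(4*t)*exp(2*t) + C2*exp(2*t)*sin(4*t).

q = C1*cos(4*t)*exp(2*t) + C2*exp(2*t)*sin(4*t)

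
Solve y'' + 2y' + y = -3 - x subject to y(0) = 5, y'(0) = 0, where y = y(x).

y = -1 - x + 6*exp(-x) + 7*x*exp(-x)

Characteristic equation r² + 2r + 1 = 0 has discriminant (2)² - 4·(1) = 0, so r = -1 is a repeated root.
Hence y_h = (C1 + C2*x)*exp(-x).
For the particular solution try y_p = A0 + A1*x. Substituting and matching coefficients of each power of x gives A0 = -1, A1 = -1, so y_p = -1 - x.
General solution: y = -1 - x + C1*exp(-x) + C2*x*exp(-x).
Apply the initial conditions: y(0) = -1 + C1 = 5 and y'(0) = -1 + C2 - C1 = 0. Solving gives C1 = 6, C2 = 7.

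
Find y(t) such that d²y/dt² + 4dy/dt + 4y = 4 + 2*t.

Characteristic equation r² + 4r + 4 = 0 has discriminant (4)² - 4·(4) = 0, so r = -2 is a repeated root.
Hence y_h = (C1 + C2*t)*exp(-2*t).
For the particular solution try y_p = A0 + A1*t. Substituting and matching coefficients of each power of t gives A0 = 1/2, A1 = 1/2, so y_p = 1/2 + t/2.

y = 1/2 + t/2 + C1*exp(-2*t) + C2*t*exp(-2*t)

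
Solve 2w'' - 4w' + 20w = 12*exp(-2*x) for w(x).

Divide through by 2: w'' - 2w' + 10w = 6*exp(-2*x).
Characteristic equation r² - 2r + 10 = 0 has discriminant (-2)² - 4·(10) = -36 < 0, so r = 1 ± 3i.
Hence w_h = C1*cos(3*x)*exp(x) + C2*exp(x)*sin(3*x).
Try w_p = A*exp(-2*x). Substituting into the equation and dividing by exp(-2*x) gives A = 1/3, so w_p = exp(-2*x)/3.

w = exp(-2*x)/3 + C1*cos(3*x)*exp(x) + C2*exp(x)*sin(3*x)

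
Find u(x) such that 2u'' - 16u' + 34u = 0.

Divide through by 2: u'' - 8u' + 17u = 0.
Characteristic equation r² - 8r + 17 = 0 has discriminant (-8)² - 4·(17) = -4 < 0, so r = 4 ± i.
Hence u_h = C1*cos(x)*exp(4*x) + C2*exp(4*x)*sin(x).

u = C1*cos(x)*exp(4*x) + C2*exp(4*x)*sin(x)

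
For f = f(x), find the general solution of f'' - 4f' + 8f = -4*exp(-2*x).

Characteristic equation r² - 4r + 8 = 0 has discriminant (-4)² - 4·(8) = -16 < 0, so r = 2 ± 2i.
Hence f_h = C1*cos(2*x)*exp(2*x) + C2*exp(2*x)*sin(2*x).
Try f_p = A*exp(-2*x). Substituting into the equation and dividing by exp(-2*x) gives A = -1/5, so f_p = -exp(-2*x)/5.

f = -exp(-2*x)/5 + C1*cos(2*x)*exp(2*x) + C2*exp(2*x)*sin(2*x)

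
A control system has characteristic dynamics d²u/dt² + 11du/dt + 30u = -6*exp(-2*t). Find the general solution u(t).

u = -exp(-2*t)/2 + C1*exp(-5*t) + C2*exp(-6*t)

Characteristic equation r² + 11r + 30 = 0 factors as (r + 5)(r + 6) = 0, so r = -5, -6.
Hence u_h = C1*exp(-5*t) + C2*exp(-6*t).
Try u_p = A*exp(-2*t). Substituting into the equation and dividing by exp(-2*t) gives A = -1/2, so u_p = -exp(-2*t)/2.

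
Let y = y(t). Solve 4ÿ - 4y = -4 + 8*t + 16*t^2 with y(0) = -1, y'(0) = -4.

Divide through by 4: y'' - y = -1 + 2*t + 4*t^2.
Characteristic equation r² - 1 = 0 factors as (r + 1)(r - 1) = 0, so r = -1, 1.
Hence y_h = C1*exp(-t) + C2*exp(t).
For the particular solution try y_p = A0 + A1*t + A2*t^2. Substituting and matching coefficients of each power of t gives A0 = -7, A1 = -2, A2 = -4, so y_p = -7 - 4*t^2 - 2*t.
General solution: y = -7 - 4*t^2 - 2*t + C1*exp(-t) + C2*exp(t).
Apply the initial conditions: y(0) = -7 + C1 + C2 = -1 and y'(0) = -2 + C2 - C1 = -4. Solving gives C1 = 4, C2 = 2.

y = -7 - 4*t**2 - 2*t + 2*exp(t) + 4*exp(-t)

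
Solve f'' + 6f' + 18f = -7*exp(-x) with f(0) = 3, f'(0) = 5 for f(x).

f = -7*exp(-x)/13 + 46*cos(3*x)*exp(-3*x)/13 + 196*exp(-3*x)*sin(3*x)/39

Characteristic equation r² + 6r + 18 = 0 has discriminant (6)² - 4·(18) = -36 < 0, so r = -3 ± 3i.
Hence f_h = C1*cos(3*x)*exp(-3*x) + C2*exp(-3*x)*sin(3*x).
Try f_p = A*exp(-x). Substituting into the equation and dividing by exp(-x) gives A = -7/13, so f_p = -7*exp(-x)/13.
General solution: f = -7*exp(-x)/13 + C1*cos(3*x)*exp(-3*x) + C2*exp(-3*x)*sin(3*x).
Apply the initial conditions: f(0) = -7/13 + C1 = 3 and f'(0) = 7/13 - 3*C1 + 3*C2 = 5. Solving gives C1 = 46/13, C2 = 196/39.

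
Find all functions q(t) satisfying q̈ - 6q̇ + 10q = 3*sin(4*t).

q = -sin(4*t)/34 + 2*cos(4*t)/17 + C1*cos(t)*exp(3*t) + C2*exp(3*t)*sin(t)

Characteristic equation r² - 6r + 10 = 0 has discriminant (-6)² - 4·(10) = -4 < 0, so r = 3 ± i.
Hence q_h = C1*cos(t)*exp(3*t) + C2*exp(3*t)*sin(t).
Try q_p = A*cos(4*t) + B*sin(4*t). Substituting and equating the coefficients of cos(4t) and sin(4t) gives A = 2/17, B = -1/34, so q_p = -sin(4*t)/34 + 2*cos(4*t)/17.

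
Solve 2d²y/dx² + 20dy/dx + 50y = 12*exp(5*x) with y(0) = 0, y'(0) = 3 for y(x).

Divide through by 2: y'' + 10y' + 25y = 6*exp(5*x).
Characteristic equation r² + 10r + 25 = 0 has discriminant (10)² - 4·(25) = 0, so r = -5 is a repeated root.
Hence y_h = (C1 + C2*x)*exp(-5*x).
Try y_p = A*exp(5*x). Substituting into the equation and dividing by exp(5*x) gives A = 3/50, so y_p = 3*exp(5*x)/50.
General solution: y = 3*exp(5*x)/50 + C1*exp(-5*x) + C2*x*exp(-5*x).
Apply the initial conditions: y(0) = 3/50 + C1 = 0 and y'(0) = 3/10 + C2 - 5*C1 = 3. Solving gives C1 = -3/50, C2 = 12/5.

y = -3*exp(-5*x)/50 + 3*exp(5*x)/50 + 12*x*exp(-5*x)/5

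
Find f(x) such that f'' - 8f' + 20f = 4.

Characteristic equation r² - 8r + 20 = 0 has discriminant (-8)² - 4·(20) = -16 < 0, so r = 4 ± 2i.
Hence f_h = C1*cos(2*x)*exp(4*x) + C2*exp(4*x)*sin(2*x).
For the particular solution try f_p = A0. Substituting and matching coefficients of each power of x gives A0 = 1/5, so f_p = 1/5.

f = 1/5 + C1*cos(2*x)*exp(4*x) + C2*exp(4*x)*sin(2*x)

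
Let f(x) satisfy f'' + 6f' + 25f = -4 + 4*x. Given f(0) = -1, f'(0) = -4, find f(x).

f = -124/625 + 4*x/25 - 4103*exp(-3*x)*sin(4*x)/2500 - 501*cos(4*x)*exp(-3*x)/625

Characteristic equation r² + 6r + 25 = 0 has discriminant (6)² - 4·(25) = -64 < 0, so r = -3 ± 4i.
Hence f_h = C1*cos(4*x)*exp(-3*x) + C2*exp(-3*x)*sin(4*x).
For the particular solution try f_p = A0 + A1*x. Substituting and matching coefficients of each power of x gives A0 = -124/625, A1 = 4/25, so f_p = -124/625 + 4*x/25.
General solution: f = -124/625 + 4*x/25 + C1*cos(4*x)*exp(-3*x) + C2*exp(-3*x)*sin(4*x).
Apply the initial conditions: f(0) = -124/625 + C1 = -1 and f'(0) = 4/25 - 3*C1 + 4*C2 = -4. Solving gives C1 = -501/625, C2 = -4103/2500.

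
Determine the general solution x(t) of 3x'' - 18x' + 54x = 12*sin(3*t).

x = 4*sin(3*t)/45 + 8*cos(3*t)/45 + C1*cos(3*t)*exp(3*t) + C2*exp(3*t)*sin(3*t)

Divide through by 3: x'' - 6x' + 18x = 4*sin(3*t).
Characteristic equation r² - 6r + 18 = 0 has discriminant (-6)² - 4·(18) = -36 < 0, so r = 3 ± 3i.
Hence x_h = C1*cos(3*t)*exp(3*t) + C2*exp(3*t)*sin(3*t).
Try x_p = A*cos(3*t) + B*sin(3*t). Substituting and equating the coefficients of cos(3t) and sin(3t) gives A = 8/45, B = 4/45, so x_p = 4*sin(3*t)/45 + 8*cos(3*t)/45.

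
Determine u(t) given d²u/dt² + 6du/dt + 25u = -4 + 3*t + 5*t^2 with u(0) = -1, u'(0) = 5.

u = -568/3125 + t**2/5 + 3*t/125 - 2557*cos(4*t)*exp(-3*t)/3125 + 7879*exp(-3*t)*sin(4*t)/12500

Characteristic equation r² + 6r + 25 = 0 has discriminant (6)² - 4·(25) = -64 < 0, so r = -3 ± 4i.
Hence u_h = C1*cos(4*t)*exp(-3*t) + C2*exp(-3*t)*sin(4*t).
For the particular solution try u_p = A0 + A1*t + A2*t^2. Substituting and matching coefficients of each power of t gives A0 = -568/3125, A1 = 3/125, A2 = 1/5, so u_p = -568/3125 + t^2/5 + 3*t/125.
General solution: u = -568/3125 + t^2/5 + 3*t/125 + C1*cos(4*t)*exp(-3*t) + C2*exp(-3*t)*sin(4*t).
Apply the initial conditions: u(0) = -568/3125 + C1 = -1 and u'(0) = 3/125 - 3*C1 + 4*C2 = 5. Solving gives C1 = -2557/3125, C2 = 7879/12500.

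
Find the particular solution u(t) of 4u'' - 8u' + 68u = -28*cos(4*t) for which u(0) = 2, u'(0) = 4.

Divide through by 4: u'' - 2u' + 17u = -7*cos(4*t).
Characteristic equation r² - 2r + 17 = 0 has discriminant (-2)² - 4·(17) = -64 < 0, so r = 1 ± 4i.
Hence u_h = C1*cos(4*t)*exp(t) + C2*exp(t)*sin(4*t).
Try u_p = A*cos(4*t) + B*sin(4*t). Substituting and equating the coefficients of cos(4t) and sin(4t) gives A = -7/65, B = 56/65, so u_p = -7*cos(4*t)/65 + 56*sin(4*t)/65.
General solution: u = -7*cos(4*t)/65 + 56*sin(4*t)/65 + C1*cos(4*t)*exp(t) + C2*exp(t)*sin(4*t).
Apply the initial conditions: u(0) = -7/65 + C1 = 2 and u'(0) = 224/65 + C1 + 4*C2 = 4. Solving gives C1 = 137/65, C2 = -101/260.

u = -7*cos(4*t)/65 + 56*sin(4*t)/65 - 101*exp(t)*sin(4*t)/260 + 137*cos(4*t)*exp(t)/65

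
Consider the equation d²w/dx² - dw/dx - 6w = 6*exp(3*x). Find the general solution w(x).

Characteristic equation r² - r - 6 = 0 factors as (r - 3)(r + 2) = 0, so r = 3, -2.
Hence w_h = C1*exp(3*x) + C2*exp(-2*x).
Since exp(3*x) solves the homogeneous equation (r = 3 is a root of multiplicity 1), multiply the trial by x. Try w_p = A*x*exp(3*x). Substituting into the equation and dividing by exp(3*x) gives A = 6/5, so w_p = 6*x*exp(3*x)/5.

w = C1*exp(3*x) + C2*exp(-2*x) + 6*x*exp(3*x)/5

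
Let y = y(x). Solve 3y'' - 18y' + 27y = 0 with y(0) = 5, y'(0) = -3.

y = 5*exp(3*x) - 18*x*exp(3*x)

Divide through by 3: y'' - 6y' + 9y = 0.
Characteristic equation r² - 6r + 9 = 0 has discriminant (-6)² - 4·(9) = 0, so r = 3 is a repeated root.
Hence y_h = (C1 + C2*x)*exp(3*x).
Apply the initial conditions: y(0) = C1 = 5 and y'(0) = C2 + 3*C1 = -3. Solving gives C1 = 5, C2 = -18.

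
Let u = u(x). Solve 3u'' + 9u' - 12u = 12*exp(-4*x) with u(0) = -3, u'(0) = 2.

u = -46*exp(x)/25 - 29*exp(-4*x)/25 - 4*x*exp(-4*x)/5

Divide through by 3: u'' + 3u' - 4u = 4*exp(-4*x).
Characteristic equation r² + 3r - 4 = 0 factors as (r - 1)(r + 4) = 0, so r = 1, -4.
Hence u_h = C1*exp(x) + C2*exp(-4*x).
Since exp(-4*x) solves the homogeneous equation (r = -4 is a root of multiplicity 1), multiply the trial by x. Try u_p = A*x*exp(-4*x). Substituting into the equation and dividing by exp(-4*x) gives A = -4/5, so u_p = -4*x*exp(-4*x)/5.
General solution: u = C1*exp(x) + C2*exp(-4*x) - 4*x*exp(-4*x)/5.
Apply the initial conditions: u(0) = C1 + C2 = -3 and u'(0) = -4/5 + C1 - 4*C2 = 2. Solving gives C1 = -46/25, C2 = -29/25.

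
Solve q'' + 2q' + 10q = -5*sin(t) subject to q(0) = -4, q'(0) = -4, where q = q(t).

Characteristic equation r² + 2r + 10 = 0 has discriminant (2)² - 4·(10) = -36 < 0, so r = -1 ± 3i.
Hence q_h = C1*cos(3*t)*exp(-t) + C2*exp(-t)*sin(3*t).
Try q_p = A*cos(t) + B*sin(t). Substituting and equating the coefficients of cos(t) and sin(t) gives A = 2/17, B = -9/17, so q_p = -9*sin(t)/17 + 2*cos(t)/17.
General solution: q = -9*sin(t)/17 + 2*cos(t)/17 + C1*cos(3*t)*exp(-t) + C2*exp(-t)*sin(3*t).
Apply the initial conditions: q(0) = 2/17 + C1 = -4 and q'(0) = -9/17 - C1 + 3*C2 = -4. Solving gives C1 = -70/17, C2 = -43/17.

q = -9*sin(t)/17 + 2*cos(t)/17 - 70*cos(3*t)*exp(-t)/17 - 43*exp(-t)*sin(3*t)/17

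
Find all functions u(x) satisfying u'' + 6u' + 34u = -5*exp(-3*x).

Characteristic equation r² + 6r + 34 = 0 has discriminant (6)² - 4·(34) = -100 < 0, so r = -3 ± 5i.
Hence u_h = C1*cos(5*x)*exp(-3*x) + C2*exp(-3*x)*sin(5*x).
Try u_p = A*exp(-3*x). Substituting into the equation and dividing by exp(-3*x) gives A = -1/5, so u_p = -exp(-3*x)/5.

u = -exp(-3*x)/5 + C1*cos(5*x)*exp(-3*x) + C2*exp(-3*x)*sin(5*x)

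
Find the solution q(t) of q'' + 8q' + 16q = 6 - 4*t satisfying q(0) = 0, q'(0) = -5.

q = 1/2 - exp(-4*t)/2 - t/4 - 27*t*exp(-4*t)/4

Characteristic equation r² + 8r + 16 = 0 has discriminant (8)² - 4·(16) = 0, so r = -4 is a repeated root.
Hence q_h = (C1 + C2*t)*exp(-4*t).
For the particular solution try q_p = A0 + A1*t. Substituting and matching coefficients of each power of t gives A0 = 1/2, A1 = -1/4, so q_p = 1/2 - t/4.
General solution: q = 1/2 - t/4 + C1*exp(-4*t) + C2*t*exp(-4*t).
Apply the initial conditions: q(0) = 1/2 + C1 = 0 and q'(0) = -1/4 + C2 - 4*C1 = -5. Solving gives C1 = -1/2, C2 = -27/4.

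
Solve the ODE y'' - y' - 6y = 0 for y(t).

y = C1*exp(-2*t) + C2*exp(3*t)

Characteristic equation r² - r - 6 = 0 factors as (r + 2)(r - 3) = 0, so r = -2, 3.
Hence y_h = C1*exp(-2*t) + C2*exp(3*t).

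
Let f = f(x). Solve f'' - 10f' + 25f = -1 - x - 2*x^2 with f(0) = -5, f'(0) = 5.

f = -47/625 - 3078*exp(5*x)/625 - 13*x/125 - 2*x**2/25 + 3716*x*exp(5*x)/125

Characteristic equation r² - 10r + 25 = 0 has discriminant (-10)² - 4·(25) = 0, so r = 5 is a repeated root.
Hence f_h = (C1 + C2*x)*exp(5*x).
For the particular solution try f_p = A0 + A1*x + A2*x^2. Substituting and matching coefficients of each power of x gives A0 = -47/625, A1 = -13/125, A2 = -2/25, so f_p = -47/625 - 13*x/125 - 2*x^2/25.
General solution: f = -47/625 - 13*x/125 - 2*x^2/25 + C1*exp(5*x) + C2*x*exp(5*x).
Apply the initial conditions: f(0) = -47/625 + C1 = -5 and f'(0) = -13/125 + C2 + 5*C1 = 5. Solving gives C1 = -3078/625, C2 = 3716/125.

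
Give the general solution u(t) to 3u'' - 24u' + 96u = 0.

u = C1*cos(4*t)*exp(4*t) + C2*exp(4*t)*sin(4*t)

Divide through by 3: u'' - 8u' + 32u = 0.
Characteristic equation r² - 8r + 32 = 0 has discriminant (-8)² - 4·(32) = -64 < 0, so r = 4 ± 4i.
Hence u_h = C1*cos(4*t)*exp(4*t) + C2*exp(4*t)*sin(4*t).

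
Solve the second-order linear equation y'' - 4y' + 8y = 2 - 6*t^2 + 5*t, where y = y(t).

Characteristic equation r² - 4r + 8 = 0 has discriminant (-4)² - 4·(8) = -16 < 0, so r = 2 ± 2i.
Hence y_h = C1*cos(2*t)*exp(2*t) + C2*exp(2*t)*sin(2*t).
For the particular solution try y_p = A0 + A1*t + A2*t^2. Substituting and matching coefficients of each power of t gives A0 = 3/8, A1 = -1/8, A2 = -3/4, so y_p = 3/8 - 3*t^2/4 - t/8.

y = 3/8 - 3*t**2/4 - t/8 + C1*cos(2*t)*exp(2*t) + C2*exp(2*t)*sin(2*t)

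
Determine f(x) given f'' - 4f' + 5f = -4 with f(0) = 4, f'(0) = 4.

f = -4/5 - 28*exp(2*x)*sin(x)/5 + 24*cos(x)*exp(2*x)/5

Characteristic equation r² - 4r + 5 = 0 has discriminant (-4)² - 4·(5) = -4 < 0, so r = 2 ± i.
Hence f_h = C1*cos(x)*exp(2*x) + C2*exp(2*x)*sin(x).
For the particular solution try f_p = A0. Substituting and matching coefficients of each power of x gives A0 = -4/5, so f_p = -4/5.
General solution: f = -4/5 + C1*cos(x)*exp(2*x) + C2*exp(2*x)*sin(x).
Apply the initial conditions: f(0) = -4/5 + C1 = 4 and f'(0) = C2 + 2*C1 = 4. Solving gives C1 = 24/5, C2 = -28/5.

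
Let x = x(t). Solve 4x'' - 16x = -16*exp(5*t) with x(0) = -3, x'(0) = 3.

Divide through by 4: x'' - 4x = -4*exp(5*t).
Characteristic equation r² - 4 = 0 factors as (r - 2)(r + 2) = 0, so r = 2, -2.
Hence x_h = C1*exp(2*t) + C2*exp(-2*t).
Try x_p = A*exp(5*t). Substituting into the equation and dividing by exp(5*t) gives A = -4/21, so x_p = -4*exp(5*t)/21.
General solution: x = -4*exp(5*t)/21 + C1*exp(2*t) + C2*exp(-2*t).
Apply the initial conditions: x(0) = -4/21 + C1 + C2 = -3 and x'(0) = -20/21 - 2*C2 + 2*C1 = 3. Solving gives C1 = -5/12, C2 = -67/28.

x = -67*exp(-2*t)/28 - 5*exp(2*t)/12 - 4*exp(5*t)/21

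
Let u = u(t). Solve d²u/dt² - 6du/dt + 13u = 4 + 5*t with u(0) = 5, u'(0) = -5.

u = 82/169 + 5*t/13 - 3199*exp(3*t)*sin(2*t)/338 + 763*cos(2*t)*exp(3*t)/169

Characteristic equation r² - 6r + 13 = 0 has discriminant (-6)² - 4·(13) = -16 < 0, so r = 3 ± 2i.
Hence u_h = C1*cos(2*t)*exp(3*t) + C2*exp(3*t)*sin(2*t).
For the particular solution try u_p = A0 + A1*t. Substituting and matching coefficients of each power of t gives A0 = 82/169, A1 = 5/13, so u_p = 82/169 + 5*t/13.
General solution: u = 82/169 + 5*t/13 + C1*cos(2*t)*exp(3*t) + C2*exp(3*t)*sin(2*t).
Apply the initial conditions: u(0) = 82/169 + C1 = 5 and u'(0) = 5/13 + 2*C2 + 3*C1 = -5. Solving gives C1 = 763/169, C2 = -3199/338.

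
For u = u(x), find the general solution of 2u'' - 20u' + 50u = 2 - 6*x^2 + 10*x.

u = 57/625 - 3*x**2/25 + 13*x/125 + C1*exp(5*x) + C2*x*exp(5*x)

Divide through by 2: u'' - 10u' + 25u = 1 - 3*x^2 + 5*x.
Characteristic equation r² - 10r + 25 = 0 has discriminant (-10)² - 4·(25) = 0, so r = 5 is a repeated root.
Hence u_h = (C1 + C2*x)*exp(5*x).
For the particular solution try u_p = A0 + A1*x + A2*x^2. Substituting and matching coefficients of each power of x gives A0 = 57/625, A1 = 13/125, A2 = -3/25, so u_p = 57/625 - 3*x^2/25 + 13*x/125.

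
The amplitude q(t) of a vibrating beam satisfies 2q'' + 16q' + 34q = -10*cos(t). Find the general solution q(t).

Divide through by 2: q'' + 8q' + 17q = -5*cos(t).
Characteristic equation r² + 8r + 17 = 0 has discriminant (8)² - 4·(17) = -4 < 0, so r = -4 ± i.
Hence q_h = C1*cos(t)*exp(-4*t) + C2*exp(-4*t)*sin(t).
Try q_p = A*cos(t) + B*sin(t). Substituting and equating the coefficients of cos(t) and sin(t) gives A = -1/4, B = -1/8, so q_p = -cos(t)/4 - sin(t)/8.

q = -cos(t)/4 - sin(t)/8 + C1*cos(t)*exp(-4*t) + C2*exp(-4*t)*sin(t)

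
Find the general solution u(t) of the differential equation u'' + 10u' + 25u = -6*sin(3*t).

Characteristic equation r² + 10r + 25 = 0 has discriminant (10)² - 4·(25) = 0, so r = -5 is a repeated root.
Hence u_h = (C1 + C2*t)*exp(-5*t).
Try u_p = A*cos(3*t) + B*sin(3*t). Substituting and equating the coefficients of cos(3t) and sin(3t) gives A = 45/289, B = -24/289, so u_p = -24*sin(3*t)/289 + 45*cos(3*t)/289.

u = -24*sin(3*t)/289 + 45*cos(3*t)/289 + C1*exp(-5*t) + C2*t*exp(-5*t)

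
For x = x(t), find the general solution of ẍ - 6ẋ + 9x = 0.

x = C1*exp(3*t) + C2*t*exp(3*t)

Characteristic equation r² - 6r + 9 = 0 has discriminant (-6)² - 4·(9) = 0, so r = 3 is a repeated root.
Hence x_h = (C1 + C2*t)*exp(3*t).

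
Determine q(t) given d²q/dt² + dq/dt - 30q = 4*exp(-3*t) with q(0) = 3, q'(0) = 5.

q = -exp(-3*t)/6 + 34*exp(-6*t)/33 + 47*exp(5*t)/22

Characteristic equation r² + r - 30 = 0 factors as (r - 5)(r + 6) = 0, so r = 5, -6.
Hence q_h = C1*exp(5*t) + C2*exp(-6*t).
Try q_p = A*exp(-3*t). Substituting into the equation and dividing by exp(-3*t) gives A = -1/6, so q_p = -exp(-3*t)/6.
General solution: q = -exp(-3*t)/6 + C1*exp(5*t) + C2*exp(-6*t).
Apply the initial conditions: q(0) = -1/6 + C1 + C2 = 3 and q'(0) = 1/2 - 6*C2 + 5*C1 = 5. Solving gives C1 = 47/22, C2 = 34/33.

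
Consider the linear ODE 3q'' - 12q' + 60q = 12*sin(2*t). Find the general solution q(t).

q = sin(2*t)/5 + cos(2*t)/10 + C1*cos(4*t)*exp(2*t) + C2*exp(2*t)*sin(4*t)

Divide through by 3: q'' - 4q' + 20q = 4*sin(2*t).
Characteristic equation r² - 4r + 20 = 0 has discriminant (-4)² - 4·(20) = -64 < 0, so r = 2 ± 4i.
Hence q_h = C1*cos(4*t)*exp(2*t) + C2*exp(2*t)*sin(4*t).
Try q_p = A*cos(2*t) + B*sin(2*t). Substituting and equating the coefficients of cos(2t) and sin(2t) gives A = 1/10, B = 1/5, so q_p = sin(2*t)/5 + cos(2*t)/10.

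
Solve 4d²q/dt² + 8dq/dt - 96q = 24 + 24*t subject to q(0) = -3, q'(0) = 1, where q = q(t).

q = -13/48 - 121*exp(4*t)/80 - 73*exp(-6*t)/60 - t/4

Divide through by 4: q'' + 2q' - 24q = 6 + 6*t.
Characteristic equation r² + 2r - 24 = 0 factors as (r - 4)(r + 6) = 0, so r = 4, -6.
Hence q_h = C1*exp(4*t) + C2*exp(-6*t).
For the particular solution try q_p = A0 + A1*t. Substituting and matching coefficients of each power of t gives A0 = -13/48, A1 = -1/4, so q_p = -13/48 - t/4.
General solution: q = -13/48 - t/4 + C1*exp(4*t) + C2*exp(-6*t).
Apply the initial conditions: q(0) = -13/48 + C1 + C2 = -3 and q'(0) = -1/4 - 6*C2 + 4*C1 = 1. Solving gives C1 = -121/80, C2 = -73/60.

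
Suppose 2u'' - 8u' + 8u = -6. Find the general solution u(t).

Divide through by 2: u'' - 4u' + 4u = -3.
Characteristic equation r² - 4r + 4 = 0 has discriminant (-4)² - 4·(4) = 0, so r = 2 is a repeated root.
Hence u_h = (C1 + C2*t)*exp(2*t).
For the particular solution try u_p = A0. Substituting and matching coefficients of each power of t gives A0 = -3/4, so u_p = -3/4.

u = -3/4 + C1*exp(2*t) + C2*t*exp(2*t)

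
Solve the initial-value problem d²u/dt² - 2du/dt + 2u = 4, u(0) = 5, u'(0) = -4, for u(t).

u = 2 - 7*exp(t)*sin(t) + 3*cos(t)*exp(t)

Characteristic equation r² - 2r + 2 = 0 has discriminant (-2)² - 4·(2) = -4 < 0, so r = 1 ± i.
Hence u_h = C1*cos(t)*exp(t) + C2*exp(t)*sin(t).
For the particular solution try u_p = A0. Substituting and matching coefficients of each power of t gives A0 = 2, so u_p = 2.
General solution: u = 2 + C1*cos(t)*exp(t) + C2*exp(t)*sin(t).
Apply the initial conditions: u(0) = 2 + C1 = 5 and u'(0) = C1 + C2 = -4. Solving gives C1 = 3, C2 = -7.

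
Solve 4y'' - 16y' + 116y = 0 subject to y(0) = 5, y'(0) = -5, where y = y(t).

y = -3*exp(2*t)*sin(5*t) + 5*cos(5*t)*exp(2*t)

Divide through by 4: y'' - 4y' + 29y = 0.
Characteristic equation r² - 4r + 29 = 0 has discriminant (-4)² - 4·(29) = -100 < 0, so r = 2 ± 5i.
Hence y_h = C1*cos(5*t)*exp(2*t) + C2*exp(2*t)*sin(5*t).
Apply the initial conditions: y(0) = C1 = 5 and y'(0) = 2*C1 + 5*C2 = -5. Solving gives C1 = 5, C2 = -3.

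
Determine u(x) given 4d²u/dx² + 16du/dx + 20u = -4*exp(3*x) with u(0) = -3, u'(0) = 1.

Divide through by 4: u'' + 4u' + 5u = -exp(3*x).
Characteristic equation r² + 4r + 5 = 0 has discriminant (4)² - 4·(5) = -4 < 0, so r = -2 ± i.
Hence u_h = C1*cos(x)*exp(-2*x) + C2*exp(-2*x)*sin(x).
Try u_p = A*exp(3*x). Substituting into the equation and dividing by exp(3*x) gives A = -1/26, so u_p = -exp(3*x)/26.
General solution: u = -exp(3*x)/26 + C1*cos(x)*exp(-2*x) + C2*exp(-2*x)*sin(x).
Apply the initial conditions: u(0) = -1/26 + C1 = -3 and u'(0) = -3/26 + C2 - 2*C1 = 1. Solving gives C1 = -77/26, C2 = -125/26.

u = -exp(3*x)/26 - 125*exp(-2*x)*sin(x)/26 - 77*cos(x)*exp(-2*x)/26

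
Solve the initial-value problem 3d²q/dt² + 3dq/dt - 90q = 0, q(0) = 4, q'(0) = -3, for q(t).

Divide through by 3: q'' + q' - 30q = 0.
Characteristic equation r² + r - 30 = 0 factors as (r - 5)(r + 6) = 0, so r = 5, -6.
Hence q_h = C1*exp(5*t) + C2*exp(-6*t).
Apply the initial conditions: q(0) = C1 + C2 = 4 and q'(0) = -6*C2 + 5*C1 = -3. Solving gives C1 = 21/11, C2 = 23/11.

q = 21*exp(5*t)/11 + 23*exp(-6*t)/11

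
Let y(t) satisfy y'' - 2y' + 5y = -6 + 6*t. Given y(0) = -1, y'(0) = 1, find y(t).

y = -18/25 + 6*t/5 - 7*cos(2*t)*exp(t)/25 + exp(t)*sin(2*t)/25

Characteristic equation r² - 2r + 5 = 0 has discriminant (-2)² - 4·(5) = -16 < 0, so r = 1 ± 2i.
Hence y_h = C1*cos(2*t)*exp(t) + C2*exp(t)*sin(2*t).
For the particular solution try y_p = A0 + A1*t. Substituting and matching coefficients of each power of t gives A0 = -18/25, A1 = 6/5, so y_p = -18/25 + 6*t/5.
General solution: y = -18/25 + 6*t/5 + C1*cos(2*t)*exp(t) + C2*exp(t)*sin(2*t).
Apply the initial conditions: y(0) = -18/25 + C1 = -1 and y'(0) = 6/5 + C1 + 2*C2 = 1. Solving gives C1 = -7/25, C2 = 1/25.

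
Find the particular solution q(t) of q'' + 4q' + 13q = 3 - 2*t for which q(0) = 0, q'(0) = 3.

Characteristic equation r² + 4r + 13 = 0 has discriminant (4)² - 4·(13) = -36 < 0, so r = -2 ± 3i.
Hence q_h = C1*cos(3*t)*exp(-2*t) + C2*exp(-2*t)*sin(3*t).
For the particular solution try q_p = A0 + A1*t. Substituting and matching coefficients of each power of t gives A0 = 47/169, A1 = -2/13, so q_p = 47/169 - 2*t/13.
General solution: q = 47/169 - 2*t/13 + C1*cos(3*t)*exp(-2*t) + C2*exp(-2*t)*sin(3*t).
Apply the initial conditions: q(0) = 47/169 + C1 = 0 and q'(0) = -2/13 - 2*C1 + 3*C2 = 3. Solving gives C1 = -47/169, C2 = 439/507.

q = 47/169 - 2*t/13 - 47*cos(3*t)*exp(-2*t)/169 + 439*exp(-2*t)*sin(3*t)/507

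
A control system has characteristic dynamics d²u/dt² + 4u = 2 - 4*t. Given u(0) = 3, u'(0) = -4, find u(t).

Characteristic equation r² + 4 = 0 has discriminant (0)² - 4·(4) = -16 < 0, so r = ± 2i.
Hence u_h = C1*cos(2*t) + C2*sin(2*t).
For the particular solution try u_p = A0 + A1*t. Substituting and matching coefficients of each power of t gives A0 = 1/2, A1 = -1, so u_p = 1/2 - t.
General solution: u = 1/2 - t + C1*cos(2*t) + C2*sin(2*t).
Apply the initial conditions: u(0) = 1/2 + C1 = 3 and u'(0) = -1 + 2*C2 = -4. Solving gives C1 = 5/2, C2 = -3/2.

u = 1/2 - t - 3*sin(2*t)/2 + 5*cos(2*t)/2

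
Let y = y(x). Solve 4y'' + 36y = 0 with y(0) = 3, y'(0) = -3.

Divide through by 4: y'' + 9y = 0.
Characteristic equation r² + 9 = 0 has discriminant (0)² - 4·(9) = -36 < 0, so r = ± 3i.
Hence y_h = C1*cos(3*x) + C2*sin(3*x).
Apply the initial conditions: y(0) = C1 = 3 and y'(0) = 3*C2 = -3. Solving gives C1 = 3, C2 = -1.

y = -sin(3*x) + 3*cos(3*x)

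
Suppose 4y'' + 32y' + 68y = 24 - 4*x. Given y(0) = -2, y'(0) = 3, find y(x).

y = 110/289 - x/17 - 1868*exp(-4*x)*sin(x)/289 - 688*cos(x)*exp(-4*x)/289

Divide through by 4: y'' + 8y' + 17y = 6 - x.
Characteristic equation r² + 8r + 17 = 0 has discriminant (8)² - 4·(17) = -4 < 0, so r = -4 ± i.
Hence y_h = C1*cos(x)*exp(-4*x) + C2*exp(-4*x)*sin(x).
For the particular solution try y_p = A0 + A1*x. Substituting and matching coefficients of each power of x gives A0 = 110/289, A1 = -1/17, so y_p = 110/289 - x/17.
General solution: y = 110/289 - x/17 + C1*cos(x)*exp(-4*x) + C2*exp(-4*x)*sin(x).
Apply the initial conditions: y(0) = 110/289 + C1 = -2 and y'(0) = -1/17 + C2 - 4*C1 = 3. Solving gives C1 = -688/289, C2 = -1868/289.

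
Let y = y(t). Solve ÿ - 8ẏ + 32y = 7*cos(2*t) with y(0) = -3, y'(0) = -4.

Characteristic equation r² - 8r + 32 = 0 has discriminant (-8)² - 4·(32) = -64 < 0, so r = 4 ± 4i.
Hence y_h = C1*cos(4*t)*exp(4*t) + C2*exp(4*t)*sin(4*t).
Try y_p = A*cos(2*t) + B*sin(2*t). Substituting and equating the coefficients of cos(2t) and sin(2t) gives A = 49/260, B = -7/65, so y_p = -7*sin(2*t)/65 + 49*cos(2*t)/260.
General solution: y = -7*sin(2*t)/65 + 49*cos(2*t)/260 + C1*cos(4*t)*exp(4*t) + C2*exp(4*t)*sin(4*t).
Apply the initial conditions: y(0) = 49/260 + C1 = -3 and y'(0) = -14/65 + 4*C1 + 4*C2 = -4. Solving gives C1 = -829/260, C2 = 583/260.

y = -7*sin(2*t)/65 + 49*cos(2*t)/260 - 829*cos(4*t)*exp(4*t)/260 + 583*exp(4*t)*sin(4*t)/260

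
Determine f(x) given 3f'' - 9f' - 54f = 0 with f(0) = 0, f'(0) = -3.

Divide through by 3: f'' - 3f' - 18f = 0.
Characteristic equation r² - 3r - 18 = 0 factors as (r + 3)(r - 6) = 0, so r = -3, 6.
Hence f_h = C1*exp(-3*x) + C2*exp(6*x).
Apply the initial conditions: f(0) = C1 + C2 = 0 and f'(0) = -3*C1 + 6*C2 = -3. Solving gives C1 = 1/3, C2 = -1/3.

f = -exp(6*x)/3 + exp(-3*x)/3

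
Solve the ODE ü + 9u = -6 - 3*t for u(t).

u = -2/3 - t/3 + C1*cos(3*t) + C2*sin(3*t)

Characteristic equation r² + 9 = 0 has discriminant (0)² - 4·(9) = -36 < 0, so r = ± 3i.
Hence u_h = C1*cos(3*t) + C2*sin(3*t).
For the particular solution try u_p = A0 + A1*t. Substituting and matching coefficients of each power of t gives A0 = -2/3, A1 = -1/3, so u_p = -2/3 - t/3.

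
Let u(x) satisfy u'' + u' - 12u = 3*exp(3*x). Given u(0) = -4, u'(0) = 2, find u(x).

Characteristic equation r² + r - 12 = 0 factors as (r - 3)(r + 4) = 0, so r = 3, -4.
Hence u_h = C1*exp(3*x) + C2*exp(-4*x).
Since exp(3*x) solves the homogeneous equation (r = 3 is a root of multiplicity 1), multiply the trial by x. Try u_p = A*x*exp(3*x). Substituting into the equation and dividing by exp(3*x) gives A = 3/7, so u_p = 3*x*exp(3*x)/7.
General solution: u = C1*exp(3*x) + C2*exp(-4*x) + 3*x*exp(3*x)/7.
Apply the initial conditions: u(0) = C1 + C2 = -4 and u'(0) = 3/7 - 4*C2 + 3*C1 = 2. Solving gives C1 = -101/49, C2 = -95/49.

u = -101*exp(3*x)/49 - 95*exp(-4*x)/49 + 3*x*exp(3*x)/7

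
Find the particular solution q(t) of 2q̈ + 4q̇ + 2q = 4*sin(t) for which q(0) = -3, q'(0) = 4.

Divide through by 2: q'' + 2q' + q = 2*sin(t).
Characteristic equation r² + 2r + 1 = 0 has discriminant (2)² - 4·(1) = 0, so r = -1 is a repeated root.
Hence q_h = (C1 + C2*t)*exp(-t).
Try q_p = A*cos(t) + B*sin(t). Substituting and equating the coefficients of cos(t) and sin(t) gives A = -1, B = 0, so q_p = -cos(t).
General solution: q = -cos(t) + C1*exp(-t) + C2*t*exp(-t).
Apply the initial conditions: q(0) = -1 + C1 = -3 and q'(0) = C2 - C1 = 4. Solving gives C1 = -2, C2 = 2.

q = -cos(t) - 2*exp(-t) + 2*t*exp(-t)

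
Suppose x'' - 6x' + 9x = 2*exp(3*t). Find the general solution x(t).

x = C1*exp(3*t) + t**2*exp(3*t) + C2*t*exp(3*t)

Characteristic equation r² - 6r + 9 = 0 has discriminant (-6)² - 4·(9) = 0, so r = 3 is a repeated root.
Hence x_h = (C1 + C2*t)*exp(3*t).
Since exp(3*t) solves the homogeneous equation (r = 3 is a root of multiplicity 2), multiply the trial by t^2. Try x_p = A*t^2*exp(3*t). Substituting into the equation and dividing by exp(3*t) gives A = 1, so x_p = t^2*exp(3*t).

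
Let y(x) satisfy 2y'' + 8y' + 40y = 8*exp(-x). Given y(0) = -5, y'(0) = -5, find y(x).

Divide through by 2: y'' + 4y' + 20y = 4*exp(-x).
Characteristic equation r² + 4r + 20 = 0 has discriminant (4)² - 4·(20) = -64 < 0, so r = -2 ± 4i.
Hence y_h = C1*cos(4*x)*exp(-2*x) + C2*exp(-2*x)*sin(4*x).
Try y_p = A*exp(-x). Substituting into the equation and dividing by exp(-x) gives A = 4/17, so y_p = 4*exp(-x)/17.
General solution: y = 4*exp(-x)/17 + C1*cos(4*x)*exp(-2*x) + C2*exp(-2*x)*sin(4*x).
Apply the initial conditions: y(0) = 4/17 + C1 = -5 and y'(0) = -4/17 - 2*C1 + 4*C2 = -5. Solving gives C1 = -89/17, C2 = -259/68.

y = 4*exp(-x)/17 - 259*exp(-2*x)*sin(4*x)/68 - 89*cos(4*x)*exp(-2*x)/17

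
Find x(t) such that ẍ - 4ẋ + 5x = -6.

Characteristic equation r² - 4r + 5 = 0 has discriminant (-4)² - 4·(5) = -4 < 0, so r = 2 ± i.
Hence x_h = C1*cos(t)*exp(2*t) + C2*exp(2*t)*sin(t).
For the particular solution try x_p = A0. Substituting and matching coefficients of each power of t gives A0 = -6/5, so x_p = -6/5.

x = -6/5 + C1*cos(t)*exp(2*t) + C2*exp(2*t)*sin(t)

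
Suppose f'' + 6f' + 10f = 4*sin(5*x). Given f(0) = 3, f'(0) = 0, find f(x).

f = -8*cos(5*x)/75 - 4*sin(5*x)/75 + 233*cos(x)*exp(-3*x)/75 + 719*exp(-3*x)*sin(x)/75

Characteristic equation r² + 6r + 10 = 0 has discriminant (6)² - 4·(10) = -4 < 0, so r = -3 ± i.
Hence f_h = C1*cos(x)*exp(-3*x) + C2*exp(-3*x)*sin(x).
Try f_p = A*cos(5*x) + B*sin(5*x). Substituting and equating the coefficients of cos(5x) and sin(5x) gives A = -8/75, B = -4/75, so f_p = -8*cos(5*x)/75 - 4*sin(5*x)/75.
General solution: f = -8*cos(5*x)/75 - 4*sin(5*x)/75 + C1*cos(x)*exp(-3*x) + C2*exp(-3*x)*sin(x).
Apply the initial conditions: f(0) = -8/75 + C1 = 3 and f'(0) = -4/15 + C2 - 3*C1 = 0. Solving gives C1 = 233/75, C2 = 719/75.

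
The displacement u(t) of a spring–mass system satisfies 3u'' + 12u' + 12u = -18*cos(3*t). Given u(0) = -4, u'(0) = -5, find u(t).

Divide through by 3: u'' + 4u' + 4u = -6*cos(3*t).
Characteristic equation r² + 4r + 4 = 0 has discriminant (4)² - 4·(4) = 0, so r = -2 is a repeated root.
Hence u_h = (C1 + C2*t)*exp(-2*t).
Try u_p = A*cos(3*t) + B*sin(3*t). Substituting and equating the coefficients of cos(3t) and sin(3t) gives A = 30/169, B = -72/169, so u_p = -72*sin(3*t)/169 + 30*cos(3*t)/169.
General solution: u = -72*sin(3*t)/169 + 30*cos(3*t)/169 + C1*exp(-2*t) + C2*t*exp(-2*t).
Apply the initial conditions: u(0) = 30/169 + C1 = -4 and u'(0) = -216/169 + C2 - 2*C1 = -5. Solving gives C1 = -706/169, C2 = -157/13.

u = -706*exp(-2*t)/169 - 72*sin(3*t)/169 + 30*cos(3*t)/169 - 157*t*exp(-2*t)/13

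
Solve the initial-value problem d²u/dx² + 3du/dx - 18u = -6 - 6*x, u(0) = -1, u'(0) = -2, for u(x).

u = 7/18 - 32*exp(3*x)/27 - 11*exp(-6*x)/54 + x/3

Characteristic equation r² + 3r - 18 = 0 factors as (r - 3)(r + 6) = 0, so r = 3, -6.
Hence u_h = C1*exp(3*x) + C2*exp(-6*x).
For the particular solution try u_p = A0 + A1*x. Substituting and matching coefficients of each power of x gives A0 = 7/18, A1 = 1/3, so u_p = 7/18 + x/3.
General solution: u = 7/18 + x/3 + C1*exp(3*x) + C2*exp(-6*x).
Apply the initial conditions: u(0) = 7/18 + C1 + C2 = -1 and u'(0) = 1/3 - 6*C2 + 3*C1 = -2. Solving gives C1 = -32/27, C2 = -11/54.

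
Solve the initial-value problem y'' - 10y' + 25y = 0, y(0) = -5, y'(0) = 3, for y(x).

Characteristic equation r² - 10r + 25 = 0 has discriminant (-10)² - 4·(25) = 0, so r = 5 is a repeated root.
Hence y_h = (C1 + C2*x)*exp(5*x).
Apply the initial conditions: y(0) = C1 = -5 and y'(0) = C2 + 5*C1 = 3. Solving gives C1 = -5, C2 = 28.

y = -5*exp(5*x) + 28*x*exp(5*x)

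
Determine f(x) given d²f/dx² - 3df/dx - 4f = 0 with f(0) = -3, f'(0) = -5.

Characteristic equation r² - 3r - 4 = 0 factors as (r - 4)(r + 1) = 0, so r = 4, -1.
Hence f_h = C1*exp(4*x) + C2*exp(-x).
Apply the initial conditions: f(0) = C1 + C2 = -3 and f'(0) = -C2 + 4*C1 = -5. Solving gives C1 = -8/5, C2 = -7/5.

f = -8*exp(4*x)/5 - 7*exp(-x)/5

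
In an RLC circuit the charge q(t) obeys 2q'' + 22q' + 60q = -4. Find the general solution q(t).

Divide through by 2: q'' + 11q' + 30q = -2.
Characteristic equation r² + 11r + 30 = 0 factors as (r + 6)(r + 5) = 0, so r = -6, -5.
Hence q_h = C1*exp(-6*t) + C2*exp(-5*t).
For the particular solution try q_p = A0. Substituting and matching coefficients of each power of t gives A0 = -1/15, so q_p = -1/15.

q = -1/15 + C1*exp(-6*t) + C2*exp(-5*t)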